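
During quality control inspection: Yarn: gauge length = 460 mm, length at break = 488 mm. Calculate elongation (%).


Formula: Elongation (%) = ((L_break - L0) / L0) * 100
Step 1: Extension = 488 - 460 = 28 mm
Step 2: Elongation = (28 / 460) * 100
Step 3: Elongation = 0.06087 * 100 = 6.087% ≈ 6.1%

6.1%


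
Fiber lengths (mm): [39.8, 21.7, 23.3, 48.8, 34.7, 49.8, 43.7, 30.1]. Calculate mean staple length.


Formula: Mean = sum of lengths / count
Sum = 39.8 + 21.7 + 23.3 + 48.8 + 34.7 + 49.8 + 43.7 + 30.1
Sum = 291.9 mm
Mean = 291.9 / 8 = 36.49 mm

36.49 mm


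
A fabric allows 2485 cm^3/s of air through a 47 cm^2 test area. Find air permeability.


Formula: Air Permeability = Airflow / Test Area
AP = 2485 cm^3/s / 47 cm^2
AP = 52.9 cm^3/s/cm^2

52.9 cm^3/s/cm^2


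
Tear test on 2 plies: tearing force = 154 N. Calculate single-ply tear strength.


Formula: Per-ply strength = Total force / Number of plies
Per-ply = 154 N / 2
Per-ply = 77 N

77 N


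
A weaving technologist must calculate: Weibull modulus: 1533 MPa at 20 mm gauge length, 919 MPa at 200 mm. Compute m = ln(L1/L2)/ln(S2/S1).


Formula: m = ln(L1/L2) / ln(S2/S1)
Step 1: ln(L1/L2) = ln(20/200) = -2.30259
Step 2: S2/S1 = 919/1533 = 0.59948
Step 3: ln(S2/S1) = ln(0.59948) = -0.51169
Step 4: m = -2.30259 / -0.51169 = 4.50

4.50 (Weibull m)


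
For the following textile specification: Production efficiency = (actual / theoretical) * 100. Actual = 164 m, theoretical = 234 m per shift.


Formula: Efficiency% = (Actual output / Theoretical output) * 100
Efficiency% = (164 / 234) * 100
Efficiency% = 0.700855 * 100 = 70.0855% ≈ 70.1%

70.1%


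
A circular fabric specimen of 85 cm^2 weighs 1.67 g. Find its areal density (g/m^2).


Formula: GSM = mass_g / area_m2
Step 1: Convert area: 85 cm^2 = 85 / 10000 = 0.0085 m^2
Step 2: GSM = 1.67 g / 0.0085 m^2 = 196.5 g/m^2

196.5 g/m^2


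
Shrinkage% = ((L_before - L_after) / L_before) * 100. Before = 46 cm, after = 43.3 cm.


Formula: Shrinkage% = ((L_before - L_after) / L_before) * 100
Step 1: Shrinkage = 46 - 43.3 = 2.7 cm
Step 2: Shrinkage% = (2.7 / 46) * 100
Step 3: Shrinkage% = 0.058696 * 100 = 5.8696% ≈ 5.9%

5.9%


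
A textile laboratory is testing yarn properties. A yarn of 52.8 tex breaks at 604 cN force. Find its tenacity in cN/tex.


Formula: Tenacity = Breaking force / Linear density
Tenacity = 604 cN / 52.8 tex
Tenacity = 11.44 cN/tex

11.44 cN/tex


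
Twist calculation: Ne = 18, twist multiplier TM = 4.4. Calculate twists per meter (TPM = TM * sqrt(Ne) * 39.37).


Formula: TPM = TM * sqrt(Ne) * 39.37
Step 1: sqrt(Ne) = sqrt(18) = 4.2426
Step 2: TM * sqrt(Ne) = 4.4 * 4.2426 = 18.6674
Step 3: TPM = 18.6674 * 39.37 = 735 twists/m

735 twists/m


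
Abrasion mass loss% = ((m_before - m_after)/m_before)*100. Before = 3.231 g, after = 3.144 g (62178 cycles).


Formula: Mass loss% = ((m_before - m_after) / m_before) * 100
Step 1: Mass loss = 3.231 - 3.144 = 0.087 g
Step 2: Ratio = 0.087 / 3.231 = 0.0269266
Step 3: Mass loss% = 0.0269266 * 100 = 2.69266% ≈ 2.69%

2.69%


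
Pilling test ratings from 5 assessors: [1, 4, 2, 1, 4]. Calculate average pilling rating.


Formula: Mean = sum / count
Sum = 1 + 4 + 2 + 1 + 4 = 12
Mean = 12 / 5 = 2.4

2.4


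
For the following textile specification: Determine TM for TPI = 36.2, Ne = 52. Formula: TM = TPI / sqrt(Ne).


Formula: TM = TPI / sqrt(Ne)
Step 1: sqrt(Ne) = sqrt(52) = 7.2111
Step 2: TM = 36.2 / 7.2111 = 5.02

5.02 TM


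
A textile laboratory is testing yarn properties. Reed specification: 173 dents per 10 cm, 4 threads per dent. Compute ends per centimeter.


Formula: EPC = (dents per 10 cm * ends per dent) / 10
Step 1: Total ends per 10 cm = 173 * 4 = 692
Step 2: EPC = 692 / 10 = 69.2 ends/cm

69.2 ends/cm


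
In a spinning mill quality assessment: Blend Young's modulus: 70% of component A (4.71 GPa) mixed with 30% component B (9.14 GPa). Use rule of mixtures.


Formula: Blend property = (fraction_A * property_A) + (fraction_B * property_B)
Step 1: Contribution A = 70/100 * 4.71 GPa = 3.297 GPa
Step 2: Contribution B = 30/100 * 9.14 GPa = 2.742 GPa
Step 3: Blend Young's modulus = 3.297 + 2.742 = 6.039 GPa

6.039 GPa


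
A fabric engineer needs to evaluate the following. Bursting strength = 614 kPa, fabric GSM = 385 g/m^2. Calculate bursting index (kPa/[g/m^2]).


Formula: Bursting Index = Bursting Strength / Fabric GSM
BI = 614 kPa / 385 g/m^2
BI = 1.595 kPa/(g/m^2)

1.595 kPa/(g/m^2)


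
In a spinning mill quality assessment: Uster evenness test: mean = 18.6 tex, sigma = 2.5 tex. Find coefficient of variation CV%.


Formula: CV% = (standard deviation / mean) * 100
Step 1: Ratio = 2.5 / 18.6 = 0.134409
Step 2: CV% = 0.134409 * 100 = 13.4409% ≈ 13.4%

13.4%


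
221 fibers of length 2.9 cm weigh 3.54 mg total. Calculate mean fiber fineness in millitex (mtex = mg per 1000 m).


Formula: fineness (mtex) = mass (mg) / total length (km) = (mass_mg / total_length_m) * 1000
Step 1: Convert fiber length: 2.9 cm = 0.029 m
Step 2: Total fiber length = 221 * 0.029 = 6.409 m
Step 3: Linear density = 3.54 mg / 6.409 m = 0.5523 mg/m
Step 4: fineness = 0.5523 * 1000 = 552.3 mtex

552.3 mtex


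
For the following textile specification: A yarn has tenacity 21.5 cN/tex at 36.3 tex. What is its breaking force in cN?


Formula: Breaking force = Tenacity * Linear density
F = 21.5 cN/tex * 36.3 tex
F = 780.45 cN

780.45 cN


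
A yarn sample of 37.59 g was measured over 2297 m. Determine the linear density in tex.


Formula: Tex = (mass_g / length_m) * 1000
Substituting: Tex = (37.59 / 2297) * 1000
Intermediate: 37.59 / 2297 = 0.01636482 g/m
Tex = 0.01636482 * 1000 = 16.36 tex

16.36 tex


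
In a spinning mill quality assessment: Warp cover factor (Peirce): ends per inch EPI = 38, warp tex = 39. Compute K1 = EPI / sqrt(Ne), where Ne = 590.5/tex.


Formula: K1 = EPI / sqrt(Ne), with Ne = 590.5 / tex_warp
Step 1: Ne = 590.5 / 39 = 15.141
Step 2: sqrt(Ne) = sqrt(15.141) = 3.8911
Step 3: K1 = 38 / 3.8911 = 9.8

9.8


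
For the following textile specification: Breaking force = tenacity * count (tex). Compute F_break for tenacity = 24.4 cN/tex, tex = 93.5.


Formula: Breaking force = Tenacity * Linear density
F = 24.4 cN/tex * 93.5 tex
F = 2281.40 cN

2281.40 cN


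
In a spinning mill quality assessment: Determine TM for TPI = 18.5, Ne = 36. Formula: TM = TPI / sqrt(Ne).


Formula: TM = TPI / sqrt(Ne)
Step 1: sqrt(Ne) = sqrt(36) = 6
Step 2: TM = 18.5 / 6 = 3.08

3.08 TM


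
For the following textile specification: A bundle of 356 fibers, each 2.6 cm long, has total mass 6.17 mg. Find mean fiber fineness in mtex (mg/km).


Formula: fineness (mtex) = mass (mg) / total length (km) = (mass_mg / total_length_m) * 1000
Step 1: Convert fiber length: 2.6 cm = 0.026 m
Step 2: Total fiber length = 356 * 0.026 = 9.256 m
Step 3: Linear density = 6.17 mg / 9.256 m = 0.6666 mg/m
Step 4: fineness = 0.6666 * 1000 = 666.6 mtex

666.6 mtex


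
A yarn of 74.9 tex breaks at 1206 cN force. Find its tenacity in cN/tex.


Formula: Tenacity = Breaking force / Linear density
Tenacity = 1206 cN / 74.9 tex
Tenacity = 16.10 cN/tex

16.10 cN/tex


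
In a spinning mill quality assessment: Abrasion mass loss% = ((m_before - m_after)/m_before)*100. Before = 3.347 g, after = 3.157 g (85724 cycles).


Formula: Mass loss% = ((m_before - m_after) / m_before) * 100
Step 1: Mass loss = 3.347 - 3.157 = 0.19 g
Step 2: Ratio = 0.19 / 3.347 = 0.0567673
Step 3: Mass loss% = 0.0567673 * 100 = 5.67673% ≈ 5.68%

5.68%


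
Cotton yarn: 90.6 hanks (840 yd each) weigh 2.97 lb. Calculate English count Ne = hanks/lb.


Formula: Ne = hanks / mass_lb
Substituting: Ne = 90.6 / 2.97
Ne = 30.5

30.5 Ne


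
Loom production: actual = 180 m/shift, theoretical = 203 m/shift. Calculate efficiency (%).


Formula: Efficiency% = (Actual output / Theoretical output) * 100
Efficiency% = (180 / 203) * 100
Efficiency% = 0.8867 * 100 = 88.67% ≈ 88.7%

88.7%


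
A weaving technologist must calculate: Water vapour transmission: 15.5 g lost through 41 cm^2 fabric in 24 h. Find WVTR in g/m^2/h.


Formula: WVTR = mass_loss / (area * time)
Step 1: Convert area: 41 cm^2 = 0.0041 m^2
Step 2: WVTR = 15.5 g / (0.0041 m^2 * 24 h)
Step 3: WVTR = 15.5 / 0.0984 = 157.5 g/m^2/h

157.5 g/m^2/h


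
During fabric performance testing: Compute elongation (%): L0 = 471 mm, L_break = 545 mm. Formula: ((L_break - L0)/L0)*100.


Formula: Elongation (%) = ((L_break - L0) / L0) * 100
Step 1: Extension = 545 - 471 = 74 mm
Step 2: Elongation = (74 / 471) * 100
Step 3: Elongation = 0.157113 * 100 = 15.7113% ≈ 15.7%

15.7%


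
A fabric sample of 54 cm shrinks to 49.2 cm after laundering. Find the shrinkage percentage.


Formula: Shrinkage% = ((L_before - L_after) / L_before) * 100
Step 1: Shrinkage = 54 - 49.2 = 4.8 cm
Step 2: Shrinkage% = (4.8 / 54) * 100
Step 3: Shrinkage% = 0.088889 * 100 = 8.8889% ≈ 8.9%

8.9%


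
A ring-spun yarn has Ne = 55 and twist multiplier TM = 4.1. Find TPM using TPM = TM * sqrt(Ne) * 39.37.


Formula: TPM = TM * sqrt(Ne) * 39.37
Step 1: sqrt(Ne) = sqrt(55) = 7.4162
Step 2: TM * sqrt(Ne) = 4.1 * 7.4162 = 30.4064
Step 3: TPM = 30.4064 * 39.37 = 1197 twists/m

1197 twists/m


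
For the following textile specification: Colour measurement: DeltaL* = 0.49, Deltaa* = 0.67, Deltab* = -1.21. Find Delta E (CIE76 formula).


Formula: Delta E = sqrt(dL*^2 + da*^2 + db*^2)
Step 1: dL*^2 = 0.49^2 = 0.2401
Step 2: da*^2 = 0.67^2 = 0.4489
Step 3: db*^2 = (-1.21)^2 = 1.4641
Step 4: Sum = 0.2401 + 0.4489 + 1.4641 = 2.1531
Step 5: Delta E = sqrt(2.1531) = 1.47

1.47 Delta E


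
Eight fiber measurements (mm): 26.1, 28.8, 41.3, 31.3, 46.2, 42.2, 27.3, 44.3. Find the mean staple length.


Formula: Mean = sum of lengths / count
Sum = 26.1 + 28.8 + 41.3 + 31.3 + 46.2 + 42.2 + 27.3 + 44.3
Sum = 287.5 mm
Mean = 287.5 / 8 = 35.94 mm

35.94 mm


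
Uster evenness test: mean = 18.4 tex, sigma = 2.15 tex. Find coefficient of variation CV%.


Formula: CV% = (standard deviation / mean) * 100
Step 1: Ratio = 2.15 / 18.4 = 0.116848
Step 2: CV% = 0.116848 * 100 = 11.6848% ≈ 11.7%

11.7%


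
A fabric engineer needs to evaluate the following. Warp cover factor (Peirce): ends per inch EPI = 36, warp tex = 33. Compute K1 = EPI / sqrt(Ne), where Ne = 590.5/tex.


Formula: K1 = EPI / sqrt(Ne), with Ne = 590.5 / tex_warp
Step 1: Ne = 590.5 / 33 = 17.894
Step 2: sqrt(Ne) = sqrt(17.894) = 4.2301
Step 3: K1 = 36 / 4.2301 = 8.5

8.5


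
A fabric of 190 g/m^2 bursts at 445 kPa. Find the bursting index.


Formula: Bursting Index = Bursting Strength / Fabric GSM
BI = 445 kPa / 190 g/m^2
BI = 2.342 kPa/(g/m^2)

2.342 kPa/(g/m^2)


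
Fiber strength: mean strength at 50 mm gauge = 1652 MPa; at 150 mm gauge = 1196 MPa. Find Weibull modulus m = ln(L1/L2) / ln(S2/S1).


Formula: m = ln(L1/L2) / ln(S2/S1)
Step 1: ln(L1/L2) = ln(50/150) = -1.09861
Step 2: S2/S1 = 1196/1652 = 0.72397
Step 3: ln(S2/S1) = ln(0.72397) = -0.32301
Step 4: m = -1.09861 / -0.32301 = 3.40

3.40 (Weibull m)


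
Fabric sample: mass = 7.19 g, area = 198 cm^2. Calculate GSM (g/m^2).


Formula: GSM = mass_g / area_m2
Step 1: Convert area: 198 cm^2 = 198 / 10000 = 0.0198 m^2
Step 2: GSM = 7.19 g / 0.0198 m^2 = 363.1 g/m^2

363.1 g/m^2


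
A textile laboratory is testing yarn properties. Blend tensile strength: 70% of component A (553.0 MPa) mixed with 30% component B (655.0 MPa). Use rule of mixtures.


Formula: Blend property = (fraction_A * property_A) + (fraction_B * property_B)
Step 1: Contribution A = 70/100 * 553.0 MPa = 387.1 MPa
Step 2: Contribution B = 30/100 * 655.0 MPa = 196.5 MPa
Step 3: Blend tensile strength = 387.1 + 196.5 = 583.6 MPa

583.6 MPa


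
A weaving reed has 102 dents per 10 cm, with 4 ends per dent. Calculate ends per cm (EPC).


Formula: EPC = (dents per 10 cm * ends per dent) / 10
Step 1: Total ends per 10 cm = 102 * 4 = 408
Step 2: EPC = 408 / 10 = 40.8 ends/cm

40.8 ends/cm


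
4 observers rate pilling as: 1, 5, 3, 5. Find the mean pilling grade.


Formula: Mean = sum / count
Sum = 1 + 5 + 3 + 5 = 14
Mean = 14 / 4 = 3.5

3.5


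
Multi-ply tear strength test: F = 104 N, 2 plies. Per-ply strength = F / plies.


Formula: Per-ply strength = Total force / Number of plies
Per-ply = 104 N / 2
Per-ply = 52 N

52 N


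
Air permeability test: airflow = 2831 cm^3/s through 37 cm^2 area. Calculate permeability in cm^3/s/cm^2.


Formula: Air Permeability = Airflow / Test Area
AP = 2831 cm^3/s / 37 cm^2
AP = 76.5 cm^3/s/cm^2

76.5 cm^3/s/cm^2


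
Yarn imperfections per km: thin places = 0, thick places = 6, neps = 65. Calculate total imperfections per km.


Formula: Total = thin places + thick places + neps
Total = 0 + 6 + 65
Total = 71 imperfections/km

71 imperfections/km


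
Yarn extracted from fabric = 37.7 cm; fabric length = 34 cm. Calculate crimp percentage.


Formula: Crimp% = ((L_yarn - L_fabric) / L_fabric) * 100
Step 1: Extension = 37.7 - 34 = 3.7 cm
Step 2: Crimp% = (3.7 / 34) * 100
Step 3: Crimp% = 0.108824 * 100 = 10.8824% ≈ 10.9%

10.9%


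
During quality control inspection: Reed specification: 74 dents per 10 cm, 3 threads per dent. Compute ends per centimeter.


Formula: EPC = (dents per 10 cm * ends per dent) / 10
Step 1: Total ends per 10 cm = 74 * 3 = 222
Step 2: EPC = 222 / 10 = 22.2 ends/cm

22.2 ends/cm


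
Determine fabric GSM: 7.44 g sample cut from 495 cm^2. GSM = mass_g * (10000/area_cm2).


Formula: GSM = mass_g / area_m2
Step 1: Convert area: 495 cm^2 = 495 / 10000 = 0.0495 m^2
Step 2: GSM = 7.44 g / 0.0495 m^2 = 150.3 g/m^2

150.3 g/m^2


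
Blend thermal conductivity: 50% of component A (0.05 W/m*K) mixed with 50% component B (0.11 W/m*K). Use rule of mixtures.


Formula: Blend property = (fraction_A * property_A) + (fraction_B * property_B)
Step 1: Contribution A = 50/100 * 0.05 W/m*K = 0.025 W/m*K
Step 2: Contribution B = 50/100 * 0.11 W/m*K = 0.055 W/m*K
Step 3: Blend thermal conductivity = 0.025 + 0.055 = 0.08 W/m*K

0.08 W/m*K


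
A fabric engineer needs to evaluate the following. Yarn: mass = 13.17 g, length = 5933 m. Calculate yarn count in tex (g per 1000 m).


Formula: Tex = (mass_g / length_m) * 1000
Substituting: Tex = (13.17 / 5933) * 1000
Intermediate: 13.17 / 5933 = 0.00221979 g/m
Tex = 0.00221979 * 1000 = 2.22 tex

2.22 tex


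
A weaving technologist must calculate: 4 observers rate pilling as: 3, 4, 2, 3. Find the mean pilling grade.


Formula: Mean = sum / count
Sum = 3 + 4 + 2 + 3 = 12
Mean = 12 / 4 = 3.0

3.0


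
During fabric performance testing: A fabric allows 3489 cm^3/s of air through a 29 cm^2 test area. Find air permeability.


Formula: Air Permeability = Airflow / Test Area
AP = 3489 cm^3/s / 29 cm^2
AP = 120.3 cm^3/s/cm^2

120.3 cm^3/s/cm^2


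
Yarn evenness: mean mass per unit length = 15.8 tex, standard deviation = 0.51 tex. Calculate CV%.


Formula: CV% = (standard deviation / mean) * 100
Step 1: Ratio = 0.51 / 15.8 = 0.032278
Step 2: CV% = 0.032278 * 100 = 3.2278% ≈ 3.2%

3.2%


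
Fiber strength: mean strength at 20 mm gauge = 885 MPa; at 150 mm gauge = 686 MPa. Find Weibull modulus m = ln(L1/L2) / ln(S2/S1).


Formula: m = ln(L1/L2) / ln(S2/S1)
Step 1: ln(L1/L2) = ln(20/150) = -2.01490
Step 2: S2/S1 = 686/885 = 0.77514
Step 3: ln(S2/S1) = ln(0.77514) = -0.25471
Step 4: m = -2.01490 / -0.25471 = 7.91

7.91 (Weibull m)


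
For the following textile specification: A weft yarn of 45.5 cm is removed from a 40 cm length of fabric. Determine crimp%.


Formula: Crimp% = ((L_yarn - L_fabric) / L_fabric) * 100
Step 1: Extension = 45.5 - 40 = 5.5 cm
Step 2: Crimp% = (5.5 / 40) * 100
Step 3: Crimp% = 0.1375 * 100 = 13.75% ≈ 13.8%

13.8%


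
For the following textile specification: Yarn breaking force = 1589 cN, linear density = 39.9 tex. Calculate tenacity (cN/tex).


Formula: Tenacity = Breaking force / Linear density
Tenacity = 1589 cN / 39.9 tex
Tenacity = 39.82 cN/tex

39.82 cN/tex


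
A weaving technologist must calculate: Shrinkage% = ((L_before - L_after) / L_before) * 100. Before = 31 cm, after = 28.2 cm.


Formula: Shrinkage% = ((L_before - L_after) / L_before) * 100
Step 1: Shrinkage = 31 - 28.2 = 2.8 cm
Step 2: Shrinkage% = (2.8 / 31) * 100
Step 3: Shrinkage% = 0.090323 * 100 = 9.0323% ≈ 9.0%

9.0%


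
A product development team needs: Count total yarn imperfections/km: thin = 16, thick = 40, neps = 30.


Formula: Total = thin places + thick places + neps
Total = 16 + 40 + 30
Total = 86 imperfections/km

86 imperfections/km


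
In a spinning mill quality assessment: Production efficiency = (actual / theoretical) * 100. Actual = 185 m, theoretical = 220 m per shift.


Formula: Efficiency% = (Actual output / Theoretical output) * 100
Efficiency% = (185 / 220) * 100
Efficiency% = 0.840909 * 100 = 84.0909% ≈ 84.1%

84.1%


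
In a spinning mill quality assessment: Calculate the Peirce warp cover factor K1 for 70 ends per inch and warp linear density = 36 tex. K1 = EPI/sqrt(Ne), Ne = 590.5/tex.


Formula: K1 = EPI / sqrt(Ne), with Ne = 590.5 / tex_warp
Step 1: Ne = 590.5 / 36 = 16.403
Step 2: sqrt(Ne) = sqrt(16.403) = 4.0501
Step 3: K1 = 70 / 4.0501 = 17.3

17.3


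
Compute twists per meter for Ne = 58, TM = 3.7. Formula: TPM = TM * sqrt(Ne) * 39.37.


Formula: TPM = TM * sqrt(Ne) * 39.37
Step 1: sqrt(Ne) = sqrt(58) = 7.6158
Step 2: TM * sqrt(Ne) = 3.7 * 7.6158 = 28.1785
Step 3: TPM = 28.1785 * 39.37 = 1109 twists/m

1109 twists/m


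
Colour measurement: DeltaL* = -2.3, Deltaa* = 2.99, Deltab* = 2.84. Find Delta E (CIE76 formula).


Formula: Delta E = sqrt(dL*^2 + da*^2 + db*^2)
Step 1: dL*^2 = (-2.3)^2 = 5.29
Step 2: da*^2 = 2.99^2 = 8.9401
Step 3: db*^2 = 2.84^2 = 8.0656
Step 4: Sum = 5.29 + 8.9401 + 8.0656 = 22.2957
Step 5: Delta E = sqrt(22.2957) = 4.72

4.72 Delta E


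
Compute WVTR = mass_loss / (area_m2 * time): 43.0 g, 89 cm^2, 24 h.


Formula: WVTR = mass_loss / (area * time)
Step 1: Convert area: 89 cm^2 = 0.0089 m^2
Step 2: WVTR = 43.0 g / (0.0089 m^2 * 24 h)
Step 3: WVTR = 43.0 / 0.2136 = 201.3 g/m^2/h

201.3 g/m^2/h


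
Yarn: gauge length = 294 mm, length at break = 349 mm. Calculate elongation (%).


Formula: Elongation (%) = ((L_break - L0) / L0) * 100
Step 1: Extension = 349 - 294 = 55 mm
Step 2: Elongation = (55 / 294) * 100
Step 3: Elongation = 0.187075 * 100 = 18.7075% ≈ 18.7%

18.7%


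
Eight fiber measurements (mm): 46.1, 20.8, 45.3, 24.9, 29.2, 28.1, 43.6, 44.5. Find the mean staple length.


Formula: Mean = sum of lengths / count
Sum = 46.1 + 20.8 + 45.3 + 24.9 + 29.2 + 28.1 + 43.6 + 44.5
Sum = 282.5 mm
Mean = 282.5 / 8 = 35.31 mm

35.31 mm


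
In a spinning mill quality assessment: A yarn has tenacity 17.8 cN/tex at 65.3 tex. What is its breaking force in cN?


Formula: Breaking force = Tenacity * Linear density
F = 17.8 cN/tex * 65.3 tex
F = 1162.34 cN

1162.34 cN


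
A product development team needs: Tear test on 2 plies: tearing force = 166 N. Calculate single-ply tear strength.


Formula: Per-ply strength = Total force / Number of plies
Per-ply = 166 N / 2
Per-ply = 83 N

83 N


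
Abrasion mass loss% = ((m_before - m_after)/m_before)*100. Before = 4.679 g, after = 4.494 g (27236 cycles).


Formula: Mass loss% = ((m_before - m_after) / m_before) * 100
Step 1: Mass loss = 4.679 - 4.494 = 0.185 g
Step 2: Ratio = 0.185 / 4.679 = 0.0395384
Step 3: Mass loss% = 0.0395384 * 100 = 3.95384% ≈ 3.95%

3.95%


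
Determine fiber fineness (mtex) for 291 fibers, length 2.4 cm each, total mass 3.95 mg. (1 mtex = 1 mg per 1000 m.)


Formula: fineness (mtex) = mass (mg) / total length (km) = (mass_mg / total_length_m) * 1000
Step 1: Convert fiber length: 2.4 cm = 0.024 m
Step 2: Total fiber length = 291 * 0.024 = 6.984 m
Step 3: Linear density = 3.95 mg / 6.984 m = 0.5656 mg/m
Step 4: fineness = 0.5656 * 1000 = 565.6 mtex

565.6 mtex


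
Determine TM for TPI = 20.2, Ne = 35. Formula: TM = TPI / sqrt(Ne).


Formula: TM = TPI / sqrt(Ne)
Step 1: sqrt(Ne) = sqrt(35) = 5.9161
Step 2: TM = 20.2 / 5.9161 = 3.41

3.41 TM


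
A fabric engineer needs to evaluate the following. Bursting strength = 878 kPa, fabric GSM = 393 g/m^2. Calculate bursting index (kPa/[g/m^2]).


Formula: Bursting Index = Bursting Strength / Fabric GSM
BI = 878 kPa / 393 g/m^2
BI = 2.234 kPa/(g/m^2)

2.234 kPa/(g/m^2)


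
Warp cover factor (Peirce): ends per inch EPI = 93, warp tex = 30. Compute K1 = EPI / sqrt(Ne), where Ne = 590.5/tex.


Formula: K1 = EPI / sqrt(Ne), with Ne = 590.5 / tex_warp
Step 1: Ne = 590.5 / 30 = 19.683
Step 2: sqrt(Ne) = sqrt(19.683) = 4.4366
Step 3: K1 = 93 / 4.4366 = 21.0

21.0


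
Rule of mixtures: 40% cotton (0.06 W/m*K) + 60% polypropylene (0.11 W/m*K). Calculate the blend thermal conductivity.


Formula: Blend property = (fraction_A * property_A) + (fraction_B * property_B)
Step 1: Contribution A = 40/100 * 0.06 W/m*K = 0.024 W/m*K
Step 2: Contribution B = 60/100 * 0.11 W/m*K = 0.066 W/m*K
Step 3: Blend thermal conductivity = 0.024 + 0.066 = 0.09 W/m*K

0.09 W/m*K


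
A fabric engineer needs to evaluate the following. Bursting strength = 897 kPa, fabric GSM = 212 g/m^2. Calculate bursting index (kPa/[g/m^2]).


Formula: Bursting Index = Bursting Strength / Fabric GSM
BI = 897 kPa / 212 g/m^2
BI = 4.231 kPa/(g/m^2)

4.231 kPa/(g/m^2)


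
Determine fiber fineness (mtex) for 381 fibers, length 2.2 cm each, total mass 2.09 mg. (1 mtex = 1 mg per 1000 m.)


Formula: fineness (mtex) = mass (mg) / total length (km) = (mass_mg / total_length_m) * 1000
Step 1: Convert fiber length: 2.2 cm = 0.022 m
Step 2: Total fiber length = 381 * 0.022 = 8.382 m
Step 3: Linear density = 2.09 mg / 8.382 m = 0.2493 mg/m
Step 4: fineness = 0.2493 * 1000 = 249.3 mtex

249.3 mtex


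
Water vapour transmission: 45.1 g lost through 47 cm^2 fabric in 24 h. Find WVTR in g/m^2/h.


Formula: WVTR = mass_loss / (area * time)
Step 1: Convert area: 47 cm^2 = 0.0047 m^2
Step 2: WVTR = 45.1 g / (0.0047 m^2 * 24 h)
Step 3: WVTR = 45.1 / 0.1128 = 399.8 g/m^2/h

399.8 g/m^2/h


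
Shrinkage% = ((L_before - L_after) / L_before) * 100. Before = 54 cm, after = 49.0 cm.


Formula: Shrinkage% = ((L_before - L_after) / L_before) * 100
Step 1: Shrinkage = 54 - 49.0 = 5.0 cm
Step 2: Shrinkage% = (5.0 / 54) * 100
Step 3: Shrinkage% = 0.092593 * 100 = 9.2593% ≈ 9.3%

9.3%


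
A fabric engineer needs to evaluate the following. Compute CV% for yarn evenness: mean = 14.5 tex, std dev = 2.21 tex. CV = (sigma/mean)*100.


Formula: CV% = (standard deviation / mean) * 100
Step 1: Ratio = 2.21 / 14.5 = 0.152414
Step 2: CV% = 0.152414 * 100 = 15.2414% ≈ 15.2%

15.2%


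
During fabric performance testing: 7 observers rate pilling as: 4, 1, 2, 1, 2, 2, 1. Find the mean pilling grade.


Formula: Mean = sum / count
Sum = 4 + 1 + 2 + 1 + 2 + 2 + 1 = 13
Mean = 13 / 7 = 1.9

1.9


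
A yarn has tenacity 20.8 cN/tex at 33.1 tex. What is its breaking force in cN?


Formula: Breaking force = Tenacity * Linear density
F = 20.8 cN/tex * 33.1 tex
F = 688.48 cN

688.48 cN


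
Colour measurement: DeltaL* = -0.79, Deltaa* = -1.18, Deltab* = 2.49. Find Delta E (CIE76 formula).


Formula: Delta E = sqrt(dL*^2 + da*^2 + db*^2)
Step 1: dL*^2 = (-0.79)^2 = 0.6241
Step 2: da*^2 = (-1.18)^2 = 1.3924
Step 3: db*^2 = 2.49^2 = 6.2001
Step 4: Sum = 0.6241 + 1.3924 + 6.2001 = 8.2166
Step 5: Delta E = sqrt(8.2166) = 2.87

2.87 Delta E


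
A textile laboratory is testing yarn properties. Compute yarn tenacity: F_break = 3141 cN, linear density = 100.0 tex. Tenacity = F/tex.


Formula: Tenacity = Breaking force / Linear density
Tenacity = 3141 cN / 100.0 tex
Tenacity = 31.41 cN/tex

31.41 cN/tex


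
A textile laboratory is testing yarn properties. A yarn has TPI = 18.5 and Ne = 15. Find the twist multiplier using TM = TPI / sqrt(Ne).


Formula: TM = TPI / sqrt(Ne)
Step 1: sqrt(Ne) = sqrt(15) = 3.873
Step 2: TM = 18.5 / 3.873 = 4.78

4.78 TM


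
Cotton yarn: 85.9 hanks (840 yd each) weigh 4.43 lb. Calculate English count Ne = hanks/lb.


Formula: Ne = hanks / mass_lb
Substituting: Ne = 85.9 / 4.43
Ne = 19.4

19.4 Ne


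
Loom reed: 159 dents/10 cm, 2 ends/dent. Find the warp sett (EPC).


Formula: EPC = (dents per 10 cm * ends per dent) / 10
Step 1: Total ends per 10 cm = 159 * 2 = 318
Step 2: EPC = 318 / 10 = 31.8 ends/cm

31.8 ends/cm


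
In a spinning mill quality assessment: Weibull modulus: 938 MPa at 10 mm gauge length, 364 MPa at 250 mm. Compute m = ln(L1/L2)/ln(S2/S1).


Formula: m = ln(L1/L2) / ln(S2/S1)
Step 1: ln(L1/L2) = ln(10/250) = -3.21888
Step 2: S2/S1 = 364/938 = 0.38806
Step 3: ln(S2/S1) = ln(0.38806) = -0.94660
Step 4: m = -3.21888 / -0.94660 = 3.40

3.40 (Weibull m)


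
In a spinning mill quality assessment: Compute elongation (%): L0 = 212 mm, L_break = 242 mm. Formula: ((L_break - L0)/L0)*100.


Formula: Elongation (%) = ((L_break - L0) / L0) * 100
Step 1: Extension = 242 - 212 = 30 mm
Step 2: Elongation = (30 / 212) * 100
Step 3: Elongation = 0.141509 * 100 = 14.1509% ≈ 14.2%

14.2%


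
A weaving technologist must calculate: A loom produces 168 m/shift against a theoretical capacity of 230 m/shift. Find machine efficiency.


Formula: Efficiency% = (Actual output / Theoretical output) * 100
Efficiency% = (168 / 230) * 100
Efficiency% = 0.730435 * 100 = 73.0435% ≈ 73.0%

73.0%


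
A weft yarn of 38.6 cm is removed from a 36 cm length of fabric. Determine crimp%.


Formula: Crimp% = ((L_yarn - L_fabric) / L_fabric) * 100
Step 1: Extension = 38.6 - 36 = 2.6 cm
Step 2: Crimp% = (2.6 / 36) * 100
Step 3: Crimp% = 0.072222 * 100 = 7.2222% ≈ 7.2%

7.2%


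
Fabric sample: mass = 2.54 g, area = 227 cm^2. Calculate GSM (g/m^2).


Formula: GSM = mass_g / area_m2
Step 1: Convert area: 227 cm^2 = 227 / 10000 = 0.0227 m^2
Step 2: GSM = 2.54 g / 0.0227 m^2 = 111.9 g/m^2

111.9 g/m^2


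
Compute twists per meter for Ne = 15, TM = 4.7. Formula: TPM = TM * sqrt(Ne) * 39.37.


Formula: TPM = TM * sqrt(Ne) * 39.37
Step 1: sqrt(Ne) = sqrt(15) = 3.873
Step 2: TM * sqrt(Ne) = 4.7 * 3.873 = 18.2031
Step 3: TPM = 18.2031 * 39.37 = 717 twists/m

717 twists/m


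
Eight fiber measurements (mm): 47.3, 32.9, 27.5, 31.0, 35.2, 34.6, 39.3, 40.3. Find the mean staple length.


Formula: Mean = sum of lengths / count
Sum = 47.3 + 32.9 + 27.5 + 31.0 + 35.2 + 34.6 + 39.3 + 40.3
Sum = 288.1 mm
Mean = 288.1 / 8 = 36.01 mm

36.01 mm


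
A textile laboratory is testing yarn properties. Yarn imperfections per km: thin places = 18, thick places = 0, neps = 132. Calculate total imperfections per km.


Formula: Total = thin places + thick places + neps
Total = 18 + 0 + 132
Total = 150 imperfections/km

150 imperfections/km


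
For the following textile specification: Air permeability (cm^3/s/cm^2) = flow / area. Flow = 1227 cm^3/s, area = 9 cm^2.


Formula: Air Permeability = Airflow / Test Area
AP = 1227 cm^3/s / 9 cm^2
AP = 136.3 cm^3/s/cm^2

136.3 cm^3/s/cm^2


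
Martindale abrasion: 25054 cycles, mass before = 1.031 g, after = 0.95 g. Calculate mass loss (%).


Formula: Mass loss% = ((m_before - m_after) / m_before) * 100
Step 1: Mass loss = 1.031 - 0.95 = 0.081 g
Step 2: Ratio = 0.081 / 1.031 = 0.0785645
Step 3: Mass loss% = 0.0785645 * 100 = 7.85645% ≈ 7.86%

7.86%


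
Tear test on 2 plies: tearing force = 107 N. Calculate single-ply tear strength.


Formula: Per-ply strength = Total force / Number of plies
Per-ply = 107 N / 2
Per-ply = 53.5 N

53.5 N


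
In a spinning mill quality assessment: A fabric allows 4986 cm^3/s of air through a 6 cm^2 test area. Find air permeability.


Formula: Air Permeability = Airflow / Test Area
AP = 4986 cm^3/s / 6 cm^2
AP = 831.0 cm^3/s/cm^2

831.0 cm^3/s/cm^2


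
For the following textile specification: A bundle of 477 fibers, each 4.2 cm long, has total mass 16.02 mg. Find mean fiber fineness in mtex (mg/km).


Formula: fineness (mtex) = mass (mg) / total length (km) = (mass_mg / total_length_m) * 1000
Step 1: Convert fiber length: 4.2 cm = 0.042 m
Step 2: Total fiber length = 477 * 0.042 = 20.034 m
Step 3: Linear density = 16.02 mg / 20.034 m = 0.7996 mg/m
Step 4: fineness = 0.7996 * 1000 = 799.6 mtex

799.6 mtex


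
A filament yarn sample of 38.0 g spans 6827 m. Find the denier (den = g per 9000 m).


Formula: den = (mass_g / length_m) * 9000
Substituting: den = (38.0 / 6827) * 9000
Intermediate: 38.0 / 6827 = 0.00556613 g/m
den = 0.00556613 * 9000 = 50.1 denier

50.1 denier


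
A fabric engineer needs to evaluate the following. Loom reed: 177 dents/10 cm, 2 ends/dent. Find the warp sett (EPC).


Formula: EPC = (dents per 10 cm * ends per dent) / 10
Step 1: Total ends per 10 cm = 177 * 2 = 354
Step 2: EPC = 354 / 10 = 35.4 ends/cm

35.4 ends/cm


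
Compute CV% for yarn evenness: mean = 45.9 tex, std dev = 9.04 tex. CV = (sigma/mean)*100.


Formula: CV% = (standard deviation / mean) * 100
Step 1: Ratio = 9.04 / 45.9 = 0.19695
Step 2: CV% = 0.19695 * 100 = 19.695% ≈ 19.7%

19.7%


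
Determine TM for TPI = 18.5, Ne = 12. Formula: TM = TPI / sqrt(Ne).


Formula: TM = TPI / sqrt(Ne)
Step 1: sqrt(Ne) = sqrt(12) = 3.4641
Step 2: TM = 18.5 / 3.4641 = 5.34

5.34 TM


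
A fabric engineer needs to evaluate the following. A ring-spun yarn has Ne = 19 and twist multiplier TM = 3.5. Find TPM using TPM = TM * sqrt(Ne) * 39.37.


Formula: TPM = TM * sqrt(Ne) * 39.37
Step 1: sqrt(Ne) = sqrt(19) = 4.3589
Step 2: TM * sqrt(Ne) = 3.5 * 4.3589 = 15.2562
Step 3: TPM = 15.2562 * 39.37 = 601 twists/m

601 twists/m


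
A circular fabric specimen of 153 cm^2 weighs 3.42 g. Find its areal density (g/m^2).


Formula: GSM = mass_g / area_m2
Step 1: Convert area: 153 cm^2 = 153 / 10000 = 0.0153 m^2
Step 2: GSM = 3.42 g / 0.0153 m^2 = 223.5 g/m^2

223.5 g/m^2


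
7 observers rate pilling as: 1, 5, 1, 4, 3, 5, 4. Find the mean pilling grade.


Formula: Mean = sum / count
Sum = 1 + 5 + 1 + 4 + 3 + 5 + 4 = 23
Mean = 23 / 7 = 3.3

3.3


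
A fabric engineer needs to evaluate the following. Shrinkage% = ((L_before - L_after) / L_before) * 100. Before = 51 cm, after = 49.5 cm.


Formula: Shrinkage% = ((L_before - L_after) / L_before) * 100
Step 1: Shrinkage = 51 - 49.5 = 1.5 cm
Step 2: Shrinkage% = (1.5 / 51) * 100
Step 3: Shrinkage% = 0.029412 * 100 = 2.9412% ≈ 2.9%

2.9%


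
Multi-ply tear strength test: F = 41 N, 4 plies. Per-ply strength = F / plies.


Formula: Per-ply strength = Total force / Number of plies
Per-ply = 41 N / 4
Per-ply = 10.25 N

10.25 N


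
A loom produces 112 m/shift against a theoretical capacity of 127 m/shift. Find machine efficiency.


Formula: Efficiency% = (Actual output / Theoretical output) * 100
Efficiency% = (112 / 127) * 100
Efficiency% = 0.88189 * 100 = 88.189% ≈ 88.2%

88.2%


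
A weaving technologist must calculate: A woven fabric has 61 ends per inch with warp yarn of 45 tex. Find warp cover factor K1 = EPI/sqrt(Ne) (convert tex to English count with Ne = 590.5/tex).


Formula: K1 = EPI / sqrt(Ne), with Ne = 590.5 / tex_warp
Step 1: Ne = 590.5 / 45 = 13.122
Step 2: sqrt(Ne) = sqrt(13.122) = 3.6224
Step 3: K1 = 61 / 3.6224 = 16.8

16.8


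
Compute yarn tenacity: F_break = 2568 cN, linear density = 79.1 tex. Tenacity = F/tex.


Formula: Tenacity = Breaking force / Linear density
Tenacity = 2568 cN / 79.1 tex
Tenacity = 32.47 cN/tex

32.47 cN/tex


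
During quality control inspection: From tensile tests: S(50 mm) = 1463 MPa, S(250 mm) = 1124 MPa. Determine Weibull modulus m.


Formula: m = ln(L1/L2) / ln(S2/S1)
Step 1: ln(L1/L2) = ln(50/250) = -1.60944
Step 2: S2/S1 = 1124/1463 = 0.76828
Step 3: ln(S2/S1) = ln(0.76828) = -0.26360
Step 4: m = -1.60944 / -0.26360 = 6.11

6.11 (Weibull m)


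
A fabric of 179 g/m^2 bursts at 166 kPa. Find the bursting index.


Formula: Bursting Index = Bursting Strength / Fabric GSM
BI = 166 kPa / 179 g/m^2
BI = 0.927 kPa/(g/m^2)

0.927 kPa/(g/m^2)


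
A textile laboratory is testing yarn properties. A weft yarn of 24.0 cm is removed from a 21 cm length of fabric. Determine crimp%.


Formula: Crimp% = ((L_yarn - L_fabric) / L_fabric) * 100
Step 1: Extension = 24.0 - 21 = 3.0 cm
Step 2: Crimp% = (3.0 / 21) * 100
Step 3: Crimp% = 0.142857 * 100 = 14.2857% ≈ 14.3%

14.3%


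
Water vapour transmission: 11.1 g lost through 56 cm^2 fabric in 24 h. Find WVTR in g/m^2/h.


Formula: WVTR = mass_loss / (area * time)
Step 1: Convert area: 56 cm^2 = 0.0056 m^2
Step 2: WVTR = 11.1 g / (0.0056 m^2 * 24 h)
Step 3: WVTR = 11.1 / 0.1344 = 82.6 g/m^2/h

82.6 g/m^2/h


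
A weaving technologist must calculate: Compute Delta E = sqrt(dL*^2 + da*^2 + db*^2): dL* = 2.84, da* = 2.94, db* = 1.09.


Formula: Delta E = sqrt(dL*^2 + da*^2 + db*^2)
Step 1: dL*^2 = 2.84^2 = 8.0656
Step 2: da*^2 = 2.94^2 = 8.6436
Step 3: db*^2 = 1.09^2 = 1.1881
Step 4: Sum = 8.0656 + 8.6436 + 1.1881 = 17.8973
Step 5: Delta E = sqrt(17.8973) = 4.23

4.23 Delta E


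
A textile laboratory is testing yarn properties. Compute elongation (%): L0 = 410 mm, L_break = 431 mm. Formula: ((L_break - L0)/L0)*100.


Formula: Elongation (%) = ((L_break - L0) / L0) * 100
Step 1: Extension = 431 - 410 = 21 mm
Step 2: Elongation = (21 / 410) * 100
Step 3: Elongation = 0.05122 * 100 = 5.122% ≈ 5.1%

5.1%


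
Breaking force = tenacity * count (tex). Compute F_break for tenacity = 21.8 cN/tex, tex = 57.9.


Formula: Breaking force = Tenacity * Linear density
F = 21.8 cN/tex * 57.9 tex
F = 1262.22 cN

1262.22 cN


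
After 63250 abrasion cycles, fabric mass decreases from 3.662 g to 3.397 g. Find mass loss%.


Formula: Mass loss% = ((m_before - m_after) / m_before) * 100
Step 1: Mass loss = 3.662 - 3.397 = 0.265 g
Step 2: Ratio = 0.265 / 3.662 = 0.0723648
Step 3: Mass loss% = 0.0723648 * 100 = 7.23648% ≈ 7.24%

7.24%


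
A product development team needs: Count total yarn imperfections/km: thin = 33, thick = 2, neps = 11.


Formula: Total = thin places + thick places + neps
Total = 33 + 2 + 11
Total = 46 imperfections/km

46 imperfections/km


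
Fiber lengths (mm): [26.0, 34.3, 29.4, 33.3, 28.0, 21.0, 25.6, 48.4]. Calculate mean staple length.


Formula: Mean = sum of lengths / count
Sum = 26.0 + 34.3 + 29.4 + 33.3 + 28.0 + 21.0 + 25.6 + 48.4
Sum = 246.0 mm
Mean = 246.0 / 8 = 30.75 mm

30.75 mm


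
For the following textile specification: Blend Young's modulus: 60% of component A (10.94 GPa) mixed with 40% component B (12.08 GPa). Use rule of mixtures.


Formula: Blend property = (fraction_A * property_A) + (fraction_B * property_B)
Step 1: Contribution A = 60/100 * 10.94 GPa = 6.564 GPa
Step 2: Contribution B = 40/100 * 12.08 GPa = 4.832 GPa
Step 3: Blend Young's modulus = 6.564 + 4.832 = 11.396 GPa

11.396 GPa


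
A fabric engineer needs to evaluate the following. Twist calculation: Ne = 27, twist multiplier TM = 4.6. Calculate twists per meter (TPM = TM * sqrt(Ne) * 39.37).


Formula: TPM = TM * sqrt(Ne) * 39.37
Step 1: sqrt(Ne) = sqrt(27) = 5.1962
Step 2: TM * sqrt(Ne) = 4.6 * 5.1962 = 23.9025
Step 3: TPM = 23.9025 * 39.37 = 941 twists/m

941 twists/m


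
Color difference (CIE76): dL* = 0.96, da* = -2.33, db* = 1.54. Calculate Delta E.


Formula: Delta E = sqrt(dL*^2 + da*^2 + db*^2)
Step 1: dL*^2 = 0.96^2 = 0.9216
Step 2: da*^2 = (-2.33)^2 = 5.4289
Step 3: db*^2 = 1.54^2 = 2.3716
Step 4: Sum = 0.9216 + 5.4289 + 2.3716 = 8.7221
Step 5: Delta E = sqrt(8.7221) = 2.95

2.95 Delta E


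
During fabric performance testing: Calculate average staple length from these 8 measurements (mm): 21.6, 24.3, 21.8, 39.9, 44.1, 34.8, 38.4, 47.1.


Formula: Mean = sum of lengths / count
Sum = 21.6 + 24.3 + 21.8 + 39.9 + 44.1 + 34.8 + 38.4 + 47.1
Sum = 272.0 mm
Mean = 272.0 / 8 = 34.00 mm

34.00 mm


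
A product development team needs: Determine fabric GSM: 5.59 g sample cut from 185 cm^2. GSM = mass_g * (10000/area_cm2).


Formula: GSM = mass_g / area_m2
Step 1: Convert area: 185 cm^2 = 185 / 10000 = 0.0185 m^2
Step 2: GSM = 5.59 g / 0.0185 m^2 = 302.2 g/m^2

302.2 g/m^2


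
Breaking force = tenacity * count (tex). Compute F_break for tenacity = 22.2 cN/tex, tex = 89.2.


Formula: Breaking force = Tenacity * Linear density
F = 22.2 cN/tex * 89.2 tex
F = 1980.24 cN

1980.24 cN


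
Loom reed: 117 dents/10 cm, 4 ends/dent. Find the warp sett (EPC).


Formula: EPC = (dents per 10 cm * ends per dent) / 10
Step 1: Total ends per 10 cm = 117 * 4 = 468
Step 2: EPC = 468 / 10 = 46.8 ends/cm

46.8 ends/cm


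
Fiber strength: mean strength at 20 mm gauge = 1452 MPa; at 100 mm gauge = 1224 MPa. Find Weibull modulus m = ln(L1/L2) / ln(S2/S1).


Formula: m = ln(L1/L2) / ln(S2/S1)
Step 1: ln(L1/L2) = ln(20/100) = -1.60944
Step 2: S2/S1 = 1224/1452 = 0.84298
Step 3: ln(S2/S1) = ln(0.84298) = -0.17081
Step 4: m = -1.60944 / -0.17081 = 9.42

9.42 (Weibull m)


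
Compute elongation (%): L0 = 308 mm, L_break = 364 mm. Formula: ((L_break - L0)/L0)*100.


Formula: Elongation (%) = ((L_break - L0) / L0) * 100
Step 1: Extension = 364 - 308 = 56 mm
Step 2: Elongation = (56 / 308) * 100
Step 3: Elongation = 0.181818 * 100 = 18.1818% ≈ 18.2%

18.2%


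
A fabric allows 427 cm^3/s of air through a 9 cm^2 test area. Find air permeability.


Formula: Air Permeability = Airflow / Test Area
AP = 427 cm^3/s / 9 cm^2
AP = 47.4 cm^3/s/cm^2

47.4 cm^3/s/cm^2


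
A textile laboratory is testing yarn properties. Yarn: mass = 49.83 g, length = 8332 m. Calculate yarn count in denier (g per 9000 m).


Formula: den = (mass_g / length_m) * 9000
Substituting: den = (49.83 / 8332) * 9000
Intermediate: 49.83 / 8332 = 0.00598056 g/m
den = 0.00598056 * 9000 = 53.8 denier

53.8 denier


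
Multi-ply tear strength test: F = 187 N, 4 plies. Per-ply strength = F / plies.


Formula: Per-ply strength = Total force / Number of plies
Per-ply = 187 N / 4
Per-ply = 46.75 N

46.75 N


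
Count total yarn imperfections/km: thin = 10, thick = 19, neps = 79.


Formula: Total = thin places + thick places + neps
Total = 10 + 19 + 79
Total = 108 imperfections/km

108 imperfections/km


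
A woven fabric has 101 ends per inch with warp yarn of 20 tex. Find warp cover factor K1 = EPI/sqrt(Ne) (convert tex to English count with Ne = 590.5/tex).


Formula: K1 = EPI / sqrt(Ne), with Ne = 590.5 / tex_warp
Step 1: Ne = 590.5 / 20 = 29.525
Step 2: sqrt(Ne) = sqrt(29.525) = 5.4337
Step 3: K1 = 101 / 5.4337 = 18.6

18.6


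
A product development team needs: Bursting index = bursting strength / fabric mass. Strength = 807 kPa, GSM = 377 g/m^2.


Formula: Bursting Index = Bursting Strength / Fabric GSM
BI = 807 kPa / 377 g/m^2
BI = 2.141 kPa/(g/m^2)

2.141 kPa/(g/m^2)


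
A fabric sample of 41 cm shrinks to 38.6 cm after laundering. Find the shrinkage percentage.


Formula: Shrinkage% = ((L_before - L_after) / L_before) * 100
Step 1: Shrinkage = 41 - 38.6 = 2.4 cm
Step 2: Shrinkage% = (2.4 / 41) * 100
Step 3: Shrinkage% = 0.058537 * 100 = 5.8537% ≈ 5.9%

5.9%


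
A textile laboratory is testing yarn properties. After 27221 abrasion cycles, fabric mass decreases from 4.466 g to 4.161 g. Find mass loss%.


Formula: Mass loss% = ((m_before - m_after) / m_before) * 100
Step 1: Mass loss = 4.466 - 4.161 = 0.305 g
Step 2: Ratio = 0.305 / 4.466 = 0.0682938
Step 3: Mass loss% = 0.0682938 * 100 = 6.82938% ≈ 6.83%

6.83%


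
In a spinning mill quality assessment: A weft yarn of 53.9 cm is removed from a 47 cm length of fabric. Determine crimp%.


Formula: Crimp% = ((L_yarn - L_fabric) / L_fabric) * 100
Step 1: Extension = 53.9 - 47 = 6.9 cm
Step 2: Crimp% = (6.9 / 47) * 100
Step 3: Crimp% = 0.146809 * 100 = 14.6809% ≈ 14.7%

14.7%


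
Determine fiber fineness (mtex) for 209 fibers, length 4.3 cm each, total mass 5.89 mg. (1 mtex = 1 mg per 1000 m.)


Formula: fineness (mtex) = mass (mg) / total length (km) = (mass_mg / total_length_m) * 1000
Step 1: Convert fiber length: 4.3 cm = 0.043 m
Step 2: Total fiber length = 209 * 0.043 = 8.987 m
Step 3: Linear density = 5.89 mg / 8.987 m = 0.6554 mg/m
Step 4: fineness = 0.6554 * 1000 = 655.4 mtex

655.4 mtex
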